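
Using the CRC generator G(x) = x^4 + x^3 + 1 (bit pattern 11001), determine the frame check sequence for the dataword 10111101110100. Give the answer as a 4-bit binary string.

Append 4 zeros: 101111011101000000. Divide by 11001 (XOR where the leading bit is 1):
  pos 0: 10111 XOR 11001 = 01110
  pos 1: 11101 XOR 11001 = 00100
  pos 3: 10001 XOR 11001 = 01000
  pos 4: 10001 XOR 11001 = 01000
  pos 5: 10001 XOR 11001 = 01000
  pos 6: 10000 XOR 11001 = 01001
  pos 7: 10011 XOR 11001 = 01010
  pos 8: 10100 XOR 11001 = 01101
  pos 9: 11010 XOR 11001 = 00011
  pos 12: 11000 XOR 11001 = 00001
Remainder (last 4 bits) = 0010. This is the CRC / FCS.

0010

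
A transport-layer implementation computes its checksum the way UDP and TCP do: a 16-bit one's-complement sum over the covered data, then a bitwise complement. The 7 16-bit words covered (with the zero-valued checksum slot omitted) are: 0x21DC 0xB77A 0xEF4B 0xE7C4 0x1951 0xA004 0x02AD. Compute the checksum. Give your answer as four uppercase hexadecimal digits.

9395

One's-complement addition (fold any carry out of bit 15 back into bit 0):
  0x21DC + 0xB77A = 0x0D956
  0xD956 + 0xEF4B = 0x1C8A1 → wrap carry → 0xC8A2
  0xC8A2 + 0xE7C4 = 0x1B066 → wrap carry → 0xB067
  0xB067 + 0x1951 = 0x0C9B8
  0xC9B8 + 0xA004 = 0x169BC → wrap carry → 0x69BD
  0x69BD + 0x02AD = 0x06C6A
One's-complement sum = 0x6C6A.
Checksum = ~0x6C6A & 0xFFFF = 0x9395.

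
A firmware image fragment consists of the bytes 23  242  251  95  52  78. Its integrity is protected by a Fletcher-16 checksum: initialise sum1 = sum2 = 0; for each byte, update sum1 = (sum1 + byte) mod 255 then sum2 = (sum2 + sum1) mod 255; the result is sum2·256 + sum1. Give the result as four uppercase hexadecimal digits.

Running sums (mod 255):
  after byte 0 (23): sum1=23, sum2=23
  after byte 1 (242): sum1=10, sum2=33
  after byte 2 (251): sum1=6, sum2=39
  after byte 3 (95): sum1=101, sum2=140
  after byte 4 (52): sum1=153, sum2=38
  after byte 5 (78): sum1=231, sum2=14
Checksum = sum2·256 + sum1 = 14·256 + 231 = 3815 = 0x0EE7.

0EE7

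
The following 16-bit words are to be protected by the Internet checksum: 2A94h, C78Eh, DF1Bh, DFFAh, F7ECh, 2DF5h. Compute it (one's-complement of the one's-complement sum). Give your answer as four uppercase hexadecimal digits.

One's-complement addition (fold any carry out of bit 15 back into bit 0):
  0x2A94 + 0xC78E = 0x0F222
  0xF222 + 0xDF1B = 0x1D13D → wrap carry → 0xD13E
  0xD13E + 0xDFFA = 0x1B138 → wrap carry → 0xB139
  0xB139 + 0xF7EC = 0x1A925 → wrap carry → 0xA926
  0xA926 + 0x2DF5 = 0x0D71B
One's-complement sum = 0xD71B.
Checksum = ~0xD71B & 0xFFFF = 0x28E4.

28E4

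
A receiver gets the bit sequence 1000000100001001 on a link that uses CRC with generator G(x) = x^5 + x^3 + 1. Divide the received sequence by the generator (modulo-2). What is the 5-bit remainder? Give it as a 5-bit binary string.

10101

Modulo-2 division of 1000000100001001 by 101001:
  pos 0: 100000 XOR 101001 = 001001
  pos 2: 100101 XOR 101001 = 001100
  pos 4: 110000 XOR 101001 = 011001
  pos 5: 110010 XOR 101001 = 011011
  pos 6: 110110 XOR 101001 = 011111
  pos 7: 111111 XOR 101001 = 010110
  pos 8: 101100 XOR 101001 = 000101
Remainder = 10101 (nonzero — an error is detected).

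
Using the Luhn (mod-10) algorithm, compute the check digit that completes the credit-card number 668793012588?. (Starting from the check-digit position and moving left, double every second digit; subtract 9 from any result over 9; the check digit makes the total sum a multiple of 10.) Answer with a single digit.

3

Partial digits right→left: 8 8 5 2 1 0 3 9 7 8 6 6
Double every second digit counting from the check-digit position (so the 1st, 3rd, 5th, ... of the partial from the right).
  doubled (with −9 where >9): 7 1 2 6 5 3 → sum 24
  kept as-is: 8 2 0 9 8 6 → sum 33
Total = 24 + 33 = 57.
Check digit = (10 − (57 mod 10)) mod 10 = 3.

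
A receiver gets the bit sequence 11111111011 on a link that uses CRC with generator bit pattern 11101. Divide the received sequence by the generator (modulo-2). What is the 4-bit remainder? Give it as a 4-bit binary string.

Modulo-2 division of 11111111011 by 11101:
  pos 0: 11111 XOR 11101 = 00010
  pos 3: 10111 XOR 11101 = 01010
  pos 4: 10100 XOR 11101 = 01001
  pos 5: 10011 XOR 11101 = 01110
  pos 6: 11101 XOR 11101 = 00000
Remainder = 0000 (zero — the frame passes the CRC check).

0000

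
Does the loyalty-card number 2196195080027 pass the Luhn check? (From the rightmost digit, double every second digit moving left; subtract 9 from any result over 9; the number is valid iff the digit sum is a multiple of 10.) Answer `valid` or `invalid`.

From the right, keep odd positions and double even positions (subtract 9 from any doubled value over 9):
  doubled (positions 2,4,...): 4 0 0 9 3 2 → sum 18
  kept (positions 1,3,...): 7 0 8 5 1 9 2 → sum 32
Total = 50.
50 mod 10 = 0, so the number is valid.

valid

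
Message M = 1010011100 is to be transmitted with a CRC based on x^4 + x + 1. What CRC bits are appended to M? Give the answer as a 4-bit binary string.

Append 4 zeros: 10100111000000. Divide by 10011 (XOR where the leading bit is 1):
  pos 0: 10100 XOR 10011 = 00111
  pos 2: 11111 XOR 10011 = 01100
  pos 3: 11001 XOR 10011 = 01010
  pos 4: 10100 XOR 10011 = 00111
  pos 6: 11100 XOR 10011 = 01111
  pos 7: 11110 XOR 10011 = 01101
  pos 8: 11010 XOR 10011 = 01001
  pos 9: 10010 XOR 10011 = 00001
Remainder (last 4 bits) = 0001. This is the CRC / FCS.

0001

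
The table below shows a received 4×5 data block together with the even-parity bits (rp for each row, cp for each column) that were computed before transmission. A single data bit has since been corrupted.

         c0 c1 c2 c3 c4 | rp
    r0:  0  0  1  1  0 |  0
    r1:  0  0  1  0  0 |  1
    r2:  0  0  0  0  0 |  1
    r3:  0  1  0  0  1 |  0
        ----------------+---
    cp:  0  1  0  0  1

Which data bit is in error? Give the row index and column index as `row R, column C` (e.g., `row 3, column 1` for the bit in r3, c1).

row 2, column 3

Recompute each row's even parity and compare to rp:
  r0: data parity 0, sent rp 0 → ok
  r1: data parity 1, sent rp 1 → ok
  r2: data parity 0, sent rp 1 → mismatch
  r3: data parity 0, sent rp 0 → ok
Recompute each column's even parity and compare to cp:
  c0: data parity 0, sent cp 0 → ok
  c1: data parity 1, sent cp 1 → ok
  c2: data parity 0, sent cp 0 → ok
  c3: data parity 1, sent cp 0 → mismatch
  c4: data parity 1, sent cp 1 → ok
Exactly one row (r2) and one column (c3) fail → the flipped bit is at their intersection.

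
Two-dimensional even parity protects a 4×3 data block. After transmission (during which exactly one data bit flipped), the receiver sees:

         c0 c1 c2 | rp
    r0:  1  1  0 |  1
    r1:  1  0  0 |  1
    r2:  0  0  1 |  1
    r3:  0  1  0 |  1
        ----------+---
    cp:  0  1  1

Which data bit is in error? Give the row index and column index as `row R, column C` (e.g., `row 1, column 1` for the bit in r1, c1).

Recompute each row's even parity and compare to rp:
  r0: data parity 0, sent rp 1 → mismatch
  r1: data parity 1, sent rp 1 → ok
  r2: data parity 1, sent rp 1 → ok
  r3: data parity 1, sent rp 1 → ok
Recompute each column's even parity and compare to cp:
  c0: data parity 0, sent cp 0 → ok
  c1: data parity 0, sent cp 1 → mismatch
  c2: data parity 1, sent cp 1 → ok
Exactly one row (r0) and one column (c1) fail → the flipped bit is at their intersection.

row 0, column 1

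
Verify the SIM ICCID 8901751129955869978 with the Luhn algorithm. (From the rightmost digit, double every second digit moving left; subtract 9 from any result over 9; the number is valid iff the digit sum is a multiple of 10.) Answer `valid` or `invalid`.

valid

From the right, keep odd positions and double even positions (subtract 9 from any doubled value over 9):
  doubled (positions 2,4,...): 5 9 7 1 9 2 1 2 9 → sum 45
  kept (positions 1,3,...): 8 9 6 5 9 2 1 7 0 8 → sum 55
Total = 100.
100 mod 10 = 0, so the number is valid.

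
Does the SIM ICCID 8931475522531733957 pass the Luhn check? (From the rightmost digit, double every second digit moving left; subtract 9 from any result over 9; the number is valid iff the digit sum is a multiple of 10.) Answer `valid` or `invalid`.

From the right, keep odd positions and double even positions (subtract 9 from any doubled value over 9):
  doubled (positions 2,4,...): 1 6 5 6 4 1 5 2 9 → sum 39
  kept (positions 1,3,...): 7 9 3 1 5 2 5 4 3 8 → sum 47
Total = 86.
86 mod 10 = 6, so the number is invalid.

invalid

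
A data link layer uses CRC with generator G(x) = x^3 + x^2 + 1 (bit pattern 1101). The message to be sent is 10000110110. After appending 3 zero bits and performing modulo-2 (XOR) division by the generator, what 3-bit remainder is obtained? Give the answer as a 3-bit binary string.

Append 3 zeros: 10000110110000. Divide by 1101 (XOR where the leading bit is 1):
  pos 0: 1000 XOR 1101 = 0101
  pos 1: 1010 XOR 1101 = 0111
  pos 2: 1111 XOR 1101 = 0010
  pos 4: 1010 XOR 1101 = 0111
  pos 5: 1111 XOR 1101 = 0010
  pos 7: 1010 XOR 1101 = 0111
  pos 8: 1110 XOR 1101 = 0011
  pos 10: 1100 XOR 1101 = 0001
Remainder (last 3 bits) = 001. This is the CRC / FCS.

001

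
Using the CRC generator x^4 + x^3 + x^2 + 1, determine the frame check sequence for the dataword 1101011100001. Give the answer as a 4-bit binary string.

Append 4 zeros: 11010111000010000. Divide by 11101 (XOR where the leading bit is 1):
  pos 0: 11010 XOR 11101 = 00111
  pos 2: 11111 XOR 11101 = 00010
  pos 5: 10100 XOR 11101 = 01001
  pos 6: 10010 XOR 11101 = 01111
  pos 7: 11110 XOR 11101 = 00011
  pos 10: 11100 XOR 11101 = 00001
Remainder (last 4 bits) = 0100. This is the CRC / FCS.

0100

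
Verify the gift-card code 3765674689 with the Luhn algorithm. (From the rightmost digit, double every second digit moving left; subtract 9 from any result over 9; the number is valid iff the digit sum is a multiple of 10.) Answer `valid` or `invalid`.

From the right, keep odd positions and double even positions (subtract 9 from any doubled value over 9):
  doubled (positions 2,4,...): 7 8 3 3 6 → sum 27
  kept (positions 1,3,...): 9 6 7 5 7 → sum 34
Total = 61.
61 mod 10 = 1, so the number is invalid.

invalid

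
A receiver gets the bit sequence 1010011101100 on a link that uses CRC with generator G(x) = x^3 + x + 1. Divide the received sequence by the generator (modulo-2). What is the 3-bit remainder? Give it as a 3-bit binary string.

000

Modulo-2 division of 1010011101100 by 1011:
  pos 0: 1010 XOR 1011 = 0001
  pos 3: 1011 XOR 1011 = 0000
  pos 7: 1011 XOR 1011 = 0000
Remainder = 000 (zero — the frame passes the CRC check).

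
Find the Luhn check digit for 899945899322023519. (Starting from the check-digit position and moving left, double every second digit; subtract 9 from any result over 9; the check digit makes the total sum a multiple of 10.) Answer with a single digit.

Partial digits right→left: 9 1 5 3 2 0 2 2 3 9 9 8 5 4 9 9 9 8
Double every second digit counting from the check-digit position (so the 1st, 3rd, 5th, ... of the partial from the right).
  doubled (with −9 where >9): 9 1 4 4 6 9 1 9 9 → sum 52
  kept as-is: 1 3 0 2 9 8 4 9 8 → sum 44
Total = 52 + 44 = 96.
Check digit = (10 − (96 mod 10)) mod 10 = 4.

4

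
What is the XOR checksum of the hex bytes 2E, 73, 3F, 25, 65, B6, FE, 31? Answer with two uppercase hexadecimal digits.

XOR the bytes together:
  start with 0x2E
  0x2E ⊕ 0x73 = 0x5D
  0x5D ⊕ 0x3F = 0x62
  0x62 ⊕ 0x25 = 0x47
  0x47 ⊕ 0x65 = 0x22
  0x22 ⊕ 0xB6 = 0x94
  0x94 ⊕ 0xFE = 0x6A
  0x6A ⊕ 0x31 = 0x5B

5B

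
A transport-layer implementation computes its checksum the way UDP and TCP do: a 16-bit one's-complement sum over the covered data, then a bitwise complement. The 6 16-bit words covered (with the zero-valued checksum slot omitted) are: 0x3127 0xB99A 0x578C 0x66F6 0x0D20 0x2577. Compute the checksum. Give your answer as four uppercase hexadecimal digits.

One's-complement addition (fold any carry out of bit 15 back into bit 0):
  0x3127 + 0xB99A = 0x0EAC1
  0xEAC1 + 0x578C = 0x1424D → wrap carry → 0x424E
  0x424E + 0x66F6 = 0x0A944
  0xA944 + 0x0D20 = 0x0B664
  0xB664 + 0x2577 = 0x0DBDB
One's-complement sum = 0xDBDB.
Checksum = ~0xDBDB & 0xFFFF = 0x2424.

2424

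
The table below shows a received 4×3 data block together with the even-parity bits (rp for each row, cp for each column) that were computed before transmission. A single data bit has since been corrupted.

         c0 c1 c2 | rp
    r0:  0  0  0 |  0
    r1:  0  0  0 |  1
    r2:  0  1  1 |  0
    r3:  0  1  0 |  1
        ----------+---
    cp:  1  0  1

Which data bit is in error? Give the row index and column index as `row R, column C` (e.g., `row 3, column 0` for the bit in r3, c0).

Recompute each row's even parity and compare to rp:
  r0: data parity 0, sent rp 0 → ok
  r1: data parity 0, sent rp 1 → mismatch
  r2: data parity 0, sent rp 0 → ok
  r3: data parity 1, sent rp 1 → ok
Recompute each column's even parity and compare to cp:
  c0: data parity 0, sent cp 1 → mismatch
  c1: data parity 0, sent cp 0 → ok
  c2: data parity 1, sent cp 1 → ok
Exactly one row (r1) and one column (c0) fail → the flipped bit is at their intersection.

row 1, column 0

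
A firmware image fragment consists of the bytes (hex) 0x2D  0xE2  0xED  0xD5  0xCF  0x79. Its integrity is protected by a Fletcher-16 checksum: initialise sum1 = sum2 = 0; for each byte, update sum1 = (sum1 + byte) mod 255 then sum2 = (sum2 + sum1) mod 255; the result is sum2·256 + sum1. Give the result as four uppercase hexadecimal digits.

CF1D

Running sums (mod 255):
  after byte 0 (0x2D): sum1=45, sum2=45
  after byte 1 (0xE2): sum1=16, sum2=61
  after byte 2 (0xED): sum1=253, sum2=59
  after byte 3 (0xD5): sum1=211, sum2=15
  after byte 4 (0xCF): sum1=163, sum2=178
  after byte 5 (0x79): sum1=29, sum2=207
Checksum = sum2·256 + sum1 = 207·256 + 29 = 53021 = 0xCF1D.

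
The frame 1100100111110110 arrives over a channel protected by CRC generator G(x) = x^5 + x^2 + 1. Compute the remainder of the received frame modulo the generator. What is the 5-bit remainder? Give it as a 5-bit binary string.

Modulo-2 division of 1100100111110110 by 100101:
  pos 0: 110010 XOR 100101 = 010111
  pos 1: 101110 XOR 100101 = 001011
  pos 3: 101111 XOR 100101 = 001010
  pos 5: 101011 XOR 100101 = 001110
  pos 7: 111010 XOR 100101 = 011111
  pos 8: 111111 XOR 100101 = 011010
  pos 9: 110101 XOR 100101 = 010000
  pos 10: 100000 XOR 100101 = 000101
Remainder = 00101 (nonzero — an error is detected).

00101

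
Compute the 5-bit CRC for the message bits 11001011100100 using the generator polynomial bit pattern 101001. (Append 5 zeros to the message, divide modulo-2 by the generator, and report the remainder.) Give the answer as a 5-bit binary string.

01101

Append 5 zeros: 1100101110010000000. Divide by 101001 (XOR where the leading bit is 1):
  pos 0: 110010 XOR 101001 = 011011
  pos 1: 110111 XOR 101001 = 011110
  pos 2: 111101 XOR 101001 = 010100
  pos 3: 101001 XOR 101001 = 000000
  pos 11: 100000 XOR 101001 = 001001
  pos 13: 100100 XOR 101001 = 001101
Remainder (last 5 bits) = 01101. This is the CRC / FCS.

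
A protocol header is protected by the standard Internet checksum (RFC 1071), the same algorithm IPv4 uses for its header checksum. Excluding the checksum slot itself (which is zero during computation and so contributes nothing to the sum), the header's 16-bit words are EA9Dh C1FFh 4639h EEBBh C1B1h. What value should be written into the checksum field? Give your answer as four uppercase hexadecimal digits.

One's-complement addition (fold any carry out of bit 15 back into bit 0):
  0xEA9D + 0xC1FF = 0x1AC9C → wrap carry → 0xAC9D
  0xAC9D + 0x4639 = 0x0F2D6
  0xF2D6 + 0xEEBB = 0x1E191 → wrap carry → 0xE192
  0xE192 + 0xC1B1 = 0x1A343 → wrap carry → 0xA344
One's-complement sum = 0xA344.
Checksum = ~0xA344 & 0xFFFF = 0x5CBB.

5CBB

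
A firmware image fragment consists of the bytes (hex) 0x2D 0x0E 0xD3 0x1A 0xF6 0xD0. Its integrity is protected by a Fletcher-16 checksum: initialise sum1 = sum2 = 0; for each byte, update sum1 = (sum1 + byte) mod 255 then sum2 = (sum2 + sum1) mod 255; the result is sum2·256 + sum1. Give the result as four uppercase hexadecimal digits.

B1F0

Running sums (mod 255):
  after byte 0 (0x2D): sum1=45, sum2=45
  after byte 1 (0x0E): sum1=59, sum2=104
  after byte 2 (0xD3): sum1=15, sum2=119
  after byte 3 (0x1A): sum1=41, sum2=160
  after byte 4 (0xF6): sum1=32, sum2=192
  after byte 5 (0xD0): sum1=240, sum2=177
Checksum = sum2·256 + sum1 = 177·256 + 240 = 45552 = 0xB1F0.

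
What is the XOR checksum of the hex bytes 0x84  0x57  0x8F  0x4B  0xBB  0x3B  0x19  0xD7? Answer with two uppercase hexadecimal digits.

XOR the bytes together:
  start with 0x84
  0x84 ⊕ 0x57 = 0xD3
  0xD3 ⊕ 0x8F = 0x5C
  0x5C ⊕ 0x4B = 0x17
  0x17 ⊕ 0xBB = 0xAC
  0xAC ⊕ 0x3B = 0x97
  0x97 ⊕ 0x19 = 0x8E
  0x8E ⊕ 0xD7 = 0x59

59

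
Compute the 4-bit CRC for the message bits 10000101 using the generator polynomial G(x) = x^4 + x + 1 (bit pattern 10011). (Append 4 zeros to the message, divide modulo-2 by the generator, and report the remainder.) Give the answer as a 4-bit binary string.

0001

Append 4 zeros: 100001010000. Divide by 10011 (XOR where the leading bit is 1):
  pos 0: 10000 XOR 10011 = 00011
  pos 3: 11101 XOR 10011 = 01110
  pos 4: 11100 XOR 10011 = 01111
  pos 5: 11110 XOR 10011 = 01101
  pos 6: 11010 XOR 10011 = 01001
  pos 7: 10010 XOR 10011 = 00001
Remainder (last 4 bits) = 0001. This is the CRC / FCS.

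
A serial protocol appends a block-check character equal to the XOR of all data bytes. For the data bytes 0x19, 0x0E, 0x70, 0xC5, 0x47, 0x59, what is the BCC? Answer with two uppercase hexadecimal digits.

BC

XOR the bytes together:
  start with 0x19
  0x19 ⊕ 0x0E = 0x17
  0x17 ⊕ 0x70 = 0x67
  0x67 ⊕ 0xC5 = 0xA2
  0xA2 ⊕ 0x47 = 0xE5
  0xE5 ⊕ 0x59 = 0xBC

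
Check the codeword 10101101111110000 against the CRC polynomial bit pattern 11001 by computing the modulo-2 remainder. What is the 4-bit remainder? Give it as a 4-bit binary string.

0001

Modulo-2 division of 10101101111110000 by 11001:
  pos 0: 10101 XOR 11001 = 01100
  pos 1: 11001 XOR 11001 = 00000
  pos 7: 11111 XOR 11001 = 00110
  pos 9: 11010 XOR 11001 = 00011
  pos 12: 11000 XOR 11001 = 00001
Remainder = 0001 (nonzero — an error is detected).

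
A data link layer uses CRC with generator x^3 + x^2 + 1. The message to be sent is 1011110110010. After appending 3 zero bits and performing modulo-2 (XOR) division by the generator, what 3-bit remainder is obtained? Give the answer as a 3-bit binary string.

Append 3 zeros: 1011110110010000. Divide by 1101 (XOR where the leading bit is 1):
  pos 0: 1011 XOR 1101 = 0110
  pos 1: 1101 XOR 1101 = 0000
  pos 5: 1011 XOR 1101 = 0110
  pos 6: 1100 XOR 1101 = 0001
  pos 9: 1010 XOR 1101 = 0111
  pos 10: 1110 XOR 1101 = 0011
  pos 12: 1100 XOR 1101 = 0001
Remainder (last 3 bits) = 001. This is the CRC / FCS.

001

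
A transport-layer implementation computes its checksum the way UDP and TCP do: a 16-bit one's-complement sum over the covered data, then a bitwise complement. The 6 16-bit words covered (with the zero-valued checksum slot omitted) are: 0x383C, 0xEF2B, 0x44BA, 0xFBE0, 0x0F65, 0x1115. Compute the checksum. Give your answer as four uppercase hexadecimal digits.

One's-complement addition (fold any carry out of bit 15 back into bit 0):
  0x383C + 0xEF2B = 0x12767 → wrap carry → 0x2768
  0x2768 + 0x44BA = 0x06C22
  0x6C22 + 0xFBE0 = 0x16802 → wrap carry → 0x6803
  0x6803 + 0x0F65 = 0x07768
  0x7768 + 0x1115 = 0x0887D
One's-complement sum = 0x887D.
Checksum = ~0x887D & 0xFFFF = 0x7782.

7782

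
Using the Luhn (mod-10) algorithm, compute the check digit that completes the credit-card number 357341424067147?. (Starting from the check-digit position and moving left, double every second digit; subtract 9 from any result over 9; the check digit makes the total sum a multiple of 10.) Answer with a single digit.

3

Partial digits right→left: 7 4 1 7 6 0 4 2 4 1 4 3 7 5 3
Double every second digit counting from the check-digit position (so the 1st, 3rd, 5th, ... of the partial from the right).
  doubled (with −9 where >9): 5 2 3 8 8 8 5 6 → sum 45
  kept as-is: 4 7 0 2 1 3 5 → sum 22
Total = 45 + 22 = 67.
Check digit = (10 − (67 mod 10)) mod 10 = 3.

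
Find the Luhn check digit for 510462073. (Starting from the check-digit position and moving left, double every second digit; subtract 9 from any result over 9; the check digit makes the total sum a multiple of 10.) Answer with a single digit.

Partial digits right→left: 3 7 0 2 6 4 0 1 5
Double every second digit counting from the check-digit position (so the 1st, 3rd, 5th, ... of the partial from the right).
  doubled (with −9 where >9): 6 0 3 0 1 → sum 10
  kept as-is: 7 2 4 1 → sum 14
Total = 10 + 14 = 24.
Check digit = (10 − (24 mod 10)) mod 10 = 6.

6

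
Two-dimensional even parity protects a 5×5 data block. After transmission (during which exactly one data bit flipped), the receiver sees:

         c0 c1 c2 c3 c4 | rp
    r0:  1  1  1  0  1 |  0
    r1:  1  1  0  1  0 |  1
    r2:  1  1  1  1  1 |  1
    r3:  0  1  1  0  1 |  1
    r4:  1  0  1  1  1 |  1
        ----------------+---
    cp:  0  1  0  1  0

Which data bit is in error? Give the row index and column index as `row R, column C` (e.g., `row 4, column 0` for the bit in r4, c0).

row 4, column 1

Recompute each row's even parity and compare to rp:
  r0: data parity 0, sent rp 0 → ok
  r1: data parity 1, sent rp 1 → ok
  r2: data parity 1, sent rp 1 → ok
  r3: data parity 1, sent rp 1 → ok
  r4: data parity 0, sent rp 1 → mismatch
Recompute each column's even parity and compare to cp:
  c0: data parity 0, sent cp 0 → ok
  c1: data parity 0, sent cp 1 → mismatch
  c2: data parity 0, sent cp 0 → ok
  c3: data parity 1, sent cp 1 → ok
  c4: data parity 0, sent cp 0 → ok
Exactly one row (r4) and one column (c1) fail → the flipped bit is at their intersection.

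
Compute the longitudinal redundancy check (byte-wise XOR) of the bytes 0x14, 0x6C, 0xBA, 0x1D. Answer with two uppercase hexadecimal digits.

XOR the bytes together:
  start with 0x14
  0x14 ⊕ 0x6C = 0x78
  0x78 ⊕ 0xBA = 0xC2
  0xC2 ⊕ 0x1D = 0xDF

DF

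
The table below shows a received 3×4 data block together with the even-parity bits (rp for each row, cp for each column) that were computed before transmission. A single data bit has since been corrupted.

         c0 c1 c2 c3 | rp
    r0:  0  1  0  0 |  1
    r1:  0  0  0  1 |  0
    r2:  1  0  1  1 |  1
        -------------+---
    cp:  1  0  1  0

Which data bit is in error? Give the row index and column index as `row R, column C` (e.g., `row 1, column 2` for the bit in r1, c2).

Recompute each row's even parity and compare to rp:
  r0: data parity 1, sent rp 1 → ok
  r1: data parity 1, sent rp 0 → mismatch
  r2: data parity 1, sent rp 1 → ok
Recompute each column's even parity and compare to cp:
  c0: data parity 1, sent cp 1 → ok
  c1: data parity 1, sent cp 0 → mismatch
  c2: data parity 1, sent cp 1 → ok
  c3: data parity 0, sent cp 0 → ok
Exactly one row (r1) and one column (c1) fail → the flipped bit is at their intersection.

row 1, column 1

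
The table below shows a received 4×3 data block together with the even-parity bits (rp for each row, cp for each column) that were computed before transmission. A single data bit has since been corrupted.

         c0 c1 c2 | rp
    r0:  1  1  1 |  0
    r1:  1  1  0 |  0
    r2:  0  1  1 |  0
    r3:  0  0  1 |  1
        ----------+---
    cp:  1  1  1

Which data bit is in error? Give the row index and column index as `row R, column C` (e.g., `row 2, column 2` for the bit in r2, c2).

row 0, column 0

Recompute each row's even parity and compare to rp:
  r0: data parity 1, sent rp 0 → mismatch
  r1: data parity 0, sent rp 0 → ok
  r2: data parity 0, sent rp 0 → ok
  r3: data parity 1, sent rp 1 → ok
Recompute each column's even parity and compare to cp:
  c0: data parity 0, sent cp 1 → mismatch
  c1: data parity 1, sent cp 1 → ok
  c2: data parity 1, sent cp 1 → ok
Exactly one row (r0) and one column (c0) fail → the flipped bit is at their intersection.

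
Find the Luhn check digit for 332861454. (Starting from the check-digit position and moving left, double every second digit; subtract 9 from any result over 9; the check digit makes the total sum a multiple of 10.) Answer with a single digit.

Partial digits right→left: 4 5 4 1 6 8 2 3 3
Double every second digit counting from the check-digit position (so the 1st, 3rd, 5th, ... of the partial from the right).
  doubled (with −9 where >9): 8 8 3 4 6 → sum 29
  kept as-is: 5 1 8 3 → sum 17
Total = 29 + 17 = 46.
Check digit = (10 − (46 mod 10)) mod 10 = 4.

4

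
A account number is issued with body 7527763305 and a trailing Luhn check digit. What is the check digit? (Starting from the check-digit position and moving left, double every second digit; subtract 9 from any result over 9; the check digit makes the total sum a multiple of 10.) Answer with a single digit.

5

Partial digits right→left: 5 0 3 3 6 7 7 2 5 7
Double every second digit counting from the check-digit position (so the 1st, 3rd, 5th, ... of the partial from the right).
  doubled (with −9 where >9): 1 6 3 5 1 → sum 16
  kept as-is: 0 3 7 2 7 → sum 19
Total = 16 + 19 = 35.
Check digit = (10 − (35 mod 10)) mod 10 = 5.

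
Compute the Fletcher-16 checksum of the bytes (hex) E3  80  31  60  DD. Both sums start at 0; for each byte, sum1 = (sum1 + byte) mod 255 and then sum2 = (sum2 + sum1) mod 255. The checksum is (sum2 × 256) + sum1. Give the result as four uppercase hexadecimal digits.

A7D3

Running sums (mod 255):
  after byte 0 (E3): sum1=227, sum2=227
  after byte 1 (80): sum1=100, sum2=72
  after byte 2 (31): sum1=149, sum2=221
  after byte 3 (60): sum1=245, sum2=211
  after byte 4 (DD): sum1=211, sum2=167
Checksum = sum2·256 + sum1 = 167·256 + 211 = 42963 = 0xA7D3.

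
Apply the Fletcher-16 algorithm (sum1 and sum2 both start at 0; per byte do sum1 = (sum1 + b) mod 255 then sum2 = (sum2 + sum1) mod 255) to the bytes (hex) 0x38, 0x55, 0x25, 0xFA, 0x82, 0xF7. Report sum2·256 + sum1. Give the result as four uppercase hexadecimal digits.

7E28

Running sums (mod 255):
  after byte 0 (0x38): sum1=56, sum2=56
  after byte 1 (0x55): sum1=141, sum2=197
  after byte 2 (0x25): sum1=178, sum2=120
  after byte 3 (0xFA): sum1=173, sum2=38
  after byte 4 (0x82): sum1=48, sum2=86
  after byte 5 (0xF7): sum1=40, sum2=126
Checksum = sum2·256 + sum1 = 126·256 + 40 = 32296 = 0x7E28.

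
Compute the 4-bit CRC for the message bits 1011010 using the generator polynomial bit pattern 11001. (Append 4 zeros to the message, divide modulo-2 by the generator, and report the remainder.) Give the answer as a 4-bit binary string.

Append 4 zeros: 10110100000. Divide by 11001 (XOR where the leading bit is 1):
  pos 0: 10110 XOR 11001 = 01111
  pos 1: 11111 XOR 11001 = 00110
  pos 3: 11000 XOR 11001 = 00001
Remainder (last 4 bits) = 1000. This is the CRC / FCS.

1000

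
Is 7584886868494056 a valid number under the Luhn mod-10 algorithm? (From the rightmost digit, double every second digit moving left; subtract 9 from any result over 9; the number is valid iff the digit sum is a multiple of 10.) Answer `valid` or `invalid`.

valid

From the right, keep odd positions and double even positions (subtract 9 from any doubled value over 9):
  doubled (positions 2,4,...): 1 8 8 3 3 7 7 5 → sum 42
  kept (positions 1,3,...): 6 0 9 8 8 8 4 5 → sum 48
Total = 90.
90 mod 10 = 0, so the number is valid.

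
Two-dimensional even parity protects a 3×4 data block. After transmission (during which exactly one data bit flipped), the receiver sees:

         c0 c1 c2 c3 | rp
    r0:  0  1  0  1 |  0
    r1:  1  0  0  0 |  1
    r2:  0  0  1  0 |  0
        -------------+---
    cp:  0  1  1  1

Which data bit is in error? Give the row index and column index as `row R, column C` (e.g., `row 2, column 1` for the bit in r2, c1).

Recompute each row's even parity and compare to rp:
  r0: data parity 0, sent rp 0 → ok
  r1: data parity 1, sent rp 1 → ok
  r2: data parity 1, sent rp 0 → mismatch
Recompute each column's even parity and compare to cp:
  c0: data parity 1, sent cp 0 → mismatch
  c1: data parity 1, sent cp 1 → ok
  c2: data parity 1, sent cp 1 → ok
  c3: data parity 1, sent cp 1 → ok
Exactly one row (r2) and one column (c0) fail → the flipped bit is at their intersection.

row 2, column 0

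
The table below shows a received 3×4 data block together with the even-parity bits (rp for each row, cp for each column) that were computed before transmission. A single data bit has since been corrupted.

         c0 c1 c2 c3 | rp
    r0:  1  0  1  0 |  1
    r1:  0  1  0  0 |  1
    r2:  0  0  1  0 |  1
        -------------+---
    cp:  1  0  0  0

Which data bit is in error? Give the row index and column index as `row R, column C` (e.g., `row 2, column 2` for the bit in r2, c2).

row 0, column 1

Recompute each row's even parity and compare to rp:
  r0: data parity 0, sent rp 1 → mismatch
  r1: data parity 1, sent rp 1 → ok
  r2: data parity 1, sent rp 1 → ok
Recompute each column's even parity and compare to cp:
  c0: data parity 1, sent cp 1 → ok
  c1: data parity 1, sent cp 0 → mismatch
  c2: data parity 0, sent cp 0 → ok
  c3: data parity 0, sent cp 0 → ok
Exactly one row (r0) and one column (c1) fail → the flipped bit is at their intersection.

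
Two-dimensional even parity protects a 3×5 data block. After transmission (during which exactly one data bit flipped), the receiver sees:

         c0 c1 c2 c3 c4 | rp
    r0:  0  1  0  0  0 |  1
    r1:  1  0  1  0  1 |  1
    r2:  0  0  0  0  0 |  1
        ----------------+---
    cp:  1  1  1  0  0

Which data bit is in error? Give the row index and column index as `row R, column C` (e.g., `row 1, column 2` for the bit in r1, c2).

Recompute each row's even parity and compare to rp:
  r0: data parity 1, sent rp 1 → ok
  r1: data parity 1, sent rp 1 → ok
  r2: data parity 0, sent rp 1 → mismatch
Recompute each column's even parity and compare to cp:
  c0: data parity 1, sent cp 1 → ok
  c1: data parity 1, sent cp 1 → ok
  c2: data parity 1, sent cp 1 → ok
  c3: data parity 0, sent cp 0 → ok
  c4: data parity 1, sent cp 0 → mismatch
Exactly one row (r2) and one column (c4) fail → the flipped bit is at their intersection.

row 2, column 4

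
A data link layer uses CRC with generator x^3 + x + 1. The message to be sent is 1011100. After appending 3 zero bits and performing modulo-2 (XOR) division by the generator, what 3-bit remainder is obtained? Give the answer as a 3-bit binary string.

111

Append 3 zeros: 1011100000. Divide by 1011 (XOR where the leading bit is 1):
  pos 0: 1011 XOR 1011 = 0000
  pos 4: 1000 XOR 1011 = 0011
  pos 6: 1100 XOR 1011 = 0111
Remainder (last 3 bits) = 111. This is the CRC / FCS.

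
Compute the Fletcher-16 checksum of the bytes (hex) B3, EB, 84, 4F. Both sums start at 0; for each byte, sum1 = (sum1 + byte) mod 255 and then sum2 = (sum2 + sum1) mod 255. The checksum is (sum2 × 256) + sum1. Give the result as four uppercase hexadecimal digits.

Running sums (mod 255):
  after byte 0 (B3): sum1=179, sum2=179
  after byte 1 (EB): sum1=159, sum2=83
  after byte 2 (84): sum1=36, sum2=119
  after byte 3 (4F): sum1=115, sum2=234
Checksum = sum2·256 + sum1 = 234·256 + 115 = 60019 = 0xEA73.

EA73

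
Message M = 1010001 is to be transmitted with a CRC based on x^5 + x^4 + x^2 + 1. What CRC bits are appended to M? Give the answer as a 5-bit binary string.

Append 5 zeros: 101000100000. Divide by 110101 (XOR where the leading bit is 1):
  pos 0: 101000 XOR 110101 = 011101
  pos 1: 111011 XOR 110101 = 001110
  pos 3: 111000 XOR 110101 = 001101
  pos 5: 110100 XOR 110101 = 000001
Remainder (last 5 bits) = 00010. This is the CRC / FCS.

00010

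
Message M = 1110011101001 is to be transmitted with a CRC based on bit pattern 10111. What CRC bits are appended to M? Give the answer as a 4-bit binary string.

Append 4 zeros: 11100111010010000. Divide by 10111 (XOR where the leading bit is 1):
  pos 0: 11100 XOR 10111 = 01011
  pos 1: 10111 XOR 10111 = 00000
  pos 6: 11010 XOR 10111 = 01101
  pos 7: 11010 XOR 10111 = 01101
  pos 8: 11011 XOR 10111 = 01100
  pos 9: 11000 XOR 10111 = 01111
  pos 10: 11110 XOR 10111 = 01001
  pos 11: 10010 XOR 10111 = 00101
Remainder (last 4 bits) = 1010. This is the CRC / FCS.

1010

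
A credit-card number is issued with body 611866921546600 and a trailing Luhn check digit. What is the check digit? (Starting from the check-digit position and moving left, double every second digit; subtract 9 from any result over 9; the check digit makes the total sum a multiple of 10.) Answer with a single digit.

2

Partial digits right→left: 0 0 6 6 4 5 1 2 9 6 6 8 1 1 6
Double every second digit counting from the check-digit position (so the 1st, 3rd, 5th, ... of the partial from the right).
  doubled (with −9 where >9): 0 3 8 2 9 3 2 3 → sum 30
  kept as-is: 0 6 5 2 6 8 1 → sum 28
Total = 30 + 28 = 58.
Check digit = (10 − (58 mod 10)) mod 10 = 2.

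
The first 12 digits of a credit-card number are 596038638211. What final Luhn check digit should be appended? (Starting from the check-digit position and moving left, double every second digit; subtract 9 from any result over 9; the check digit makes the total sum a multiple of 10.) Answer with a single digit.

3

Partial digits right→left: 1 1 2 8 3 6 8 3 0 6 9 5
Double every second digit counting from the check-digit position (so the 1st, 3rd, 5th, ... of the partial from the right).
  doubled (with −9 where >9): 2 4 6 7 0 9 → sum 28
  kept as-is: 1 8 6 3 6 5 → sum 29
Total = 28 + 29 = 57.
Check digit = (10 − (57 mod 10)) mod 10 = 3.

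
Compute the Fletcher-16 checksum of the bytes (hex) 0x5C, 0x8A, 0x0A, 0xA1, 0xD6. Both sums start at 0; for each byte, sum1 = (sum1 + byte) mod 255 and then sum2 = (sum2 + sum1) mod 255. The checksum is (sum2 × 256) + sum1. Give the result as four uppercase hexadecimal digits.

Running sums (mod 255):
  after byte 0 (0x5C): sum1=92, sum2=92
  after byte 1 (0x8A): sum1=230, sum2=67
  after byte 2 (0x0A): sum1=240, sum2=52
  after byte 3 (0xA1): sum1=146, sum2=198
  after byte 4 (0xD6): sum1=105, sum2=48
Checksum = sum2·256 + sum1 = 48·256 + 105 = 12393 = 0x3069.

3069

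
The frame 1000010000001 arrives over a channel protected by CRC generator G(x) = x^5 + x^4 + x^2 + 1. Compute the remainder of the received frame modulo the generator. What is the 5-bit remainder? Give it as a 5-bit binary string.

Modulo-2 division of 1000010000001 by 110101:
  pos 0: 100001 XOR 110101 = 010100
  pos 1: 101000 XOR 110101 = 011101
  pos 2: 111010 XOR 110101 = 001111
  pos 4: 111100 XOR 110101 = 001001
  pos 6: 100100 XOR 110101 = 010001
  pos 7: 100011 XOR 110101 = 010110
Remainder = 10110 (nonzero — an error is detected).

10110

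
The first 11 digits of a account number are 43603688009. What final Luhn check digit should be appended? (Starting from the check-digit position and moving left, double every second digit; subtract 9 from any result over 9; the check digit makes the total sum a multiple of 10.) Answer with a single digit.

Partial digits right→left: 9 0 0 8 8 6 3 0 6 3 4
Double every second digit counting from the check-digit position (so the 1st, 3rd, 5th, ... of the partial from the right).
  doubled (with −9 where >9): 9 0 7 6 3 8 → sum 33
  kept as-is: 0 8 6 0 3 → sum 17
Total = 33 + 17 = 50.
Check digit = (10 − (50 mod 10)) mod 10 = 0.

0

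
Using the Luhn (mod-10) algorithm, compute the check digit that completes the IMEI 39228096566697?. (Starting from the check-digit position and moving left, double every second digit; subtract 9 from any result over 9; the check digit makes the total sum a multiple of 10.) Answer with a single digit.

Partial digits right→left: 7 9 6 6 6 5 6 9 0 8 2 2 9 3
Double every second digit counting from the check-digit position (so the 1st, 3rd, 5th, ... of the partial from the right).
  doubled (with −9 where >9): 5 3 3 3 0 4 9 → sum 27
  kept as-is: 9 6 5 9 8 2 3 → sum 42
Total = 27 + 42 = 69.
Check digit = (10 − (69 mod 10)) mod 10 = 1.

1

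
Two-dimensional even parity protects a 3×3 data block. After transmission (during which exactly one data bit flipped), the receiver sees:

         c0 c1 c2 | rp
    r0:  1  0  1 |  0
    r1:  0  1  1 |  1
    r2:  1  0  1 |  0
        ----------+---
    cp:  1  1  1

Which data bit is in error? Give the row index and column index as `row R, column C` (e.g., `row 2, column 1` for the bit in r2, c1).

Recompute each row's even parity and compare to rp:
  r0: data parity 0, sent rp 0 → ok
  r1: data parity 0, sent rp 1 → mismatch
  r2: data parity 0, sent rp 0 → ok
Recompute each column's even parity and compare to cp:
  c0: data parity 0, sent cp 1 → mismatch
  c1: data parity 1, sent cp 1 → ok
  c2: data parity 1, sent cp 1 → ok
Exactly one row (r1) and one column (c0) fail → the flipped bit is at their intersection.

row 1, column 0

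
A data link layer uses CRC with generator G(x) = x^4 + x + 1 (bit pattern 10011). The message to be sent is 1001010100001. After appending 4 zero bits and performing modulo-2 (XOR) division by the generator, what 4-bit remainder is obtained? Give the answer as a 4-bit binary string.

1000

Append 4 zeros: 10010101000010000. Divide by 10011 (XOR where the leading bit is 1):
  pos 0: 10010 XOR 10011 = 00001
  pos 4: 11010 XOR 10011 = 01001
  pos 5: 10010 XOR 10011 = 00001
  pos 9: 10010 XOR 10011 = 00001
Remainder (last 4 bits) = 1000. This is the CRC / FCS.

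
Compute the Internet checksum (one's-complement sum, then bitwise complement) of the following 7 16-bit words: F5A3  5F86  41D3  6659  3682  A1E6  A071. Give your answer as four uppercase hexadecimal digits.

89CE

One's-complement addition (fold any carry out of bit 15 back into bit 0):
  0xF5A3 + 0x5F86 = 0x15529 → wrap carry → 0x552A
  0x552A + 0x41D3 = 0x096FD
  0x96FD + 0x6659 = 0x0FD56
  0xFD56 + 0x3682 = 0x133D8 → wrap carry → 0x33D9
  0x33D9 + 0xA1E6 = 0x0D5BF
  0xD5BF + 0xA071 = 0x17630 → wrap carry → 0x7631
One's-complement sum = 0x7631.
Checksum = ~0x7631 & 0xFFFF = 0x89CE.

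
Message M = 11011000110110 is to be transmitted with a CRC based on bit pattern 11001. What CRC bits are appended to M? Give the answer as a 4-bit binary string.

Append 4 zeros: 110110001101100000. Divide by 11001 (XOR where the leading bit is 1):
  pos 0: 11011 XOR 11001 = 00010
  pos 3: 10000 XOR 11001 = 01001
  pos 4: 10011 XOR 11001 = 01010
  pos 5: 10101 XOR 11001 = 01100
  pos 6: 11000 XOR 11001 = 00001
  pos 10: 11100 XOR 11001 = 00101
  pos 12: 10100 XOR 11001 = 01101
  pos 13: 11010 XOR 11001 = 00011
Remainder (last 4 bits) = 0011. This is the CRC / FCS.

0011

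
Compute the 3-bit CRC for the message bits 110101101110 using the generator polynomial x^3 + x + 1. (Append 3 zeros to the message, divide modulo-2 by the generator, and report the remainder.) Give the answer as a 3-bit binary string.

000

Append 3 zeros: 110101101110000. Divide by 1011 (XOR where the leading bit is 1):
  pos 0: 1101 XOR 1011 = 0110
  pos 1: 1100 XOR 1011 = 0111
  pos 2: 1111 XOR 1011 = 0100
  pos 3: 1001 XOR 1011 = 0010
  pos 5: 1001 XOR 1011 = 0010
  pos 7: 1011 XOR 1011 = 0000
Remainder (last 3 bits) = 000. This is the CRC / FCS.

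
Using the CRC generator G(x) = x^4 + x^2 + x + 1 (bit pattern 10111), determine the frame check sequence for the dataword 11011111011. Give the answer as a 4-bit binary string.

1011

Append 4 zeros: 110111110110000. Divide by 10111 (XOR where the leading bit is 1):
  pos 0: 11011 XOR 10111 = 01100
  pos 1: 11001 XOR 10111 = 01110
  pos 2: 11101 XOR 10111 = 01010
  pos 3: 10101 XOR 10111 = 00010
  pos 6: 10011 XOR 10111 = 00100
  pos 8: 10000 XOR 10111 = 00111
  pos 10: 11100 XOR 10111 = 01011
Remainder (last 4 bits) = 1011. This is the CRC / FCS.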